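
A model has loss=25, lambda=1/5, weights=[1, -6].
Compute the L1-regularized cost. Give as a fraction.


L1 norm = sum(|w|) = 7. J = 25 + 1/5 * 7 = 132/5.

132/5


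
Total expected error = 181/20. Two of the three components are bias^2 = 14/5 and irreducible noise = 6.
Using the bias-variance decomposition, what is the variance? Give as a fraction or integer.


Total error = bias^2 + variance + irreducible noise. So variance = 181/20 - 14/5 - 6 = 1/4.

1/4


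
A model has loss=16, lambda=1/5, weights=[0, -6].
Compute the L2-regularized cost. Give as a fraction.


L2 sq norm = sum(w^2) = 36. J = 16 + 1/5 * 36 = 116/5.

116/5


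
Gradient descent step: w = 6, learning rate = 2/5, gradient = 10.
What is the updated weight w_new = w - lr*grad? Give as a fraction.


w_new = 6 - 2/5 * 10 = 6 - 4 = 2.

2


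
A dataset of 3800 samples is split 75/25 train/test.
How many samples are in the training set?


Test set = 3800 * 25% = 950. Training set = 3800 - 950 = 2850.

2850


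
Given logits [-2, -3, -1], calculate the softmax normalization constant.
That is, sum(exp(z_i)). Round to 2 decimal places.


Denom = e^-2=0.1353 + e^-3=0.0498 + e^-1=0.3679. Sum = 0.5530, which rounds to 0.55.

0.55


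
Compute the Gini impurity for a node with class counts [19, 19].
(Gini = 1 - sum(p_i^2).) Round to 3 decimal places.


Total = 38. Proportions: 19/38, 19/38. sum(p_i^2) = 0.5000. Gini = 1 - 0.5000 = 0.5000, which rounds to 0.500.

0.500


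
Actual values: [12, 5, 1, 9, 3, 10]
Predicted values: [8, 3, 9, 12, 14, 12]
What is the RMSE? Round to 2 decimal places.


MSE = 36.3333. RMSE = sqrt(36.3333) = 6.03.

6.03


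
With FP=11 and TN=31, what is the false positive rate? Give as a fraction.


FPR = FP / (FP + TN) = 11 / 42 = 11/42.

11/42


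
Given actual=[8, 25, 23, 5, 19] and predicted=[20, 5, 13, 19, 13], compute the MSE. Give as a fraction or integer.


MSE = (1/5) * ((8-20)^2=144 + (25-5)^2=400 + (23-13)^2=100 + (5-19)^2=196 + (19-13)^2=36). Sum = 876. MSE = 876/5.

876/5


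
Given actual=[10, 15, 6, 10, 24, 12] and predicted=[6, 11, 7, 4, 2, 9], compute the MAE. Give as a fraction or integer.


MAE = (1/6) * (|10-6|=4 + |15-11|=4 + |6-7|=1 + |10-4|=6 + |24-2|=22 + |12-9|=3). Sum = 40. MAE = 20/3.

20/3


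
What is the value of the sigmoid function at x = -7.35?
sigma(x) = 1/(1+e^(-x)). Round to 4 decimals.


sigma(-7.35) = 1/(1+e^(7.35)) = 1/(1+1556.196528) = 1/1557.196528 = 0.0006.

0.0006


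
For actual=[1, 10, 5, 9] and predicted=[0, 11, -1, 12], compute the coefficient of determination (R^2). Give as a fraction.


Mean(y) = 25/4. SS_res = 47. SS_tot = 203/4. R^2 = 1 - 47/(203/4) = 15/203.

15/203


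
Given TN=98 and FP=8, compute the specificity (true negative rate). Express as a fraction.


Specificity = TN / (TN + FP) = 98 / 106 = 49/53.

49/53


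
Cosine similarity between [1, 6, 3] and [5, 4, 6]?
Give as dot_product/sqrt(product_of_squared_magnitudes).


dot = 47. |a|^2 = 46, |b|^2 = 77. cos = 47/sqrt(3542).

47/sqrt(3542)


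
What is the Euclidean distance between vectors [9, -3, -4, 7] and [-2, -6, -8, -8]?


d = sqrt(sum of squared differences). (9--2)^2=121, (-3--6)^2=9, (-4--8)^2=16, (7--8)^2=225. Sum = 371.

sqrt(371)


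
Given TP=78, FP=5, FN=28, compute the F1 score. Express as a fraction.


Precision = 78/83 = 78/83. Recall = 78/106 = 39/53. F1 = 2*P*R/(P+R) = 52/63.

52/63


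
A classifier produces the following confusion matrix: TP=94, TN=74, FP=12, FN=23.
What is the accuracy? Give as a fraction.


Accuracy = (TP + TN) / (TP + TN + FP + FN) = (94 + 74) / 203 = 24/29.

24/29


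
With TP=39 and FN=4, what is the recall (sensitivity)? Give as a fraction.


Recall = TP / (TP + FN) = 39 / 43 = 39/43.

39/43


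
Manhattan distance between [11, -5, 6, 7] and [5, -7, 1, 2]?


d = sum of absolute differences: |11-5|=6 + |-5--7|=2 + |6-1|=5 + |7-2|=5 = 18.

18


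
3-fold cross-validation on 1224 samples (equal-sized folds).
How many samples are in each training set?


Each validation fold has 1224/3 = 408 samples. Training set = 1224 - 408 = 816.

816


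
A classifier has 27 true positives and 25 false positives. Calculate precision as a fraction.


Precision = TP / (TP + FP) = 27 / 52 = 27/52.

27/52


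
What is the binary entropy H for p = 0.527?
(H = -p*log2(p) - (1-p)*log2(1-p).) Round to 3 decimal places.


H = -0.527*log2(0.527) - 0.473*log2(0.473) = 0.998.

0.998


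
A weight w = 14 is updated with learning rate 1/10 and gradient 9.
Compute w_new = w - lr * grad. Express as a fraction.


w_new = 14 - 1/10 * 9 = 14 - 9/10 = 131/10.

131/10


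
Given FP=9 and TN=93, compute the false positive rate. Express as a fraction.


FPR = FP / (FP + TN) = 9 / 102 = 3/34.

3/34


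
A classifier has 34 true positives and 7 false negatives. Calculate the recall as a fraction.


Recall = TP / (TP + FN) = 34 / 41 = 34/41.

34/41


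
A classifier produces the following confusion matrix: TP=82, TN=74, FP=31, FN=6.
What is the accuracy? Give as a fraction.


Accuracy = (TP + TN) / (TP + TN + FP + FN) = (82 + 74) / 193 = 156/193.

156/193


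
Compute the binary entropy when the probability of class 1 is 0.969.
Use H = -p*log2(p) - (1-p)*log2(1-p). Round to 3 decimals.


H = -0.969*log2(0.969) - 0.031*log2(0.031) = 0.199.

0.199


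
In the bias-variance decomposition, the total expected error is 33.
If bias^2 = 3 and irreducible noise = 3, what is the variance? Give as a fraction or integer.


Total error = bias^2 + variance + irreducible noise. So variance = 33 - 3 - 3 = 27.

27


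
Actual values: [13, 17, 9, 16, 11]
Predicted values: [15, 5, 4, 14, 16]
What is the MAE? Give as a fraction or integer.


MAE = (1/5) * (|13-15|=2 + |17-5|=12 + |9-4|=5 + |16-14|=2 + |11-16|=5). Sum = 26. MAE = 26/5.

26/5


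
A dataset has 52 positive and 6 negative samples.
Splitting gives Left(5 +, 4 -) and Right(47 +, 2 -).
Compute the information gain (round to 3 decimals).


H(parent) = 0.4798. H(left) = 0.9911, H(right) = 0.2460. Weighted = (9/58)*0.9911 + (49/58)*0.2460 = 0.3616. IG = 0.4798 - 0.3616 = 0.1182, which rounds to 0.118.

0.118


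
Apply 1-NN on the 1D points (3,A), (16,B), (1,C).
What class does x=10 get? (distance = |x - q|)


Distances: |3-10|=7, |16-10|=6, |1-10|=9. 1 nearest: (16,B). Counts: {'B': 1}. Majority class: B.

B


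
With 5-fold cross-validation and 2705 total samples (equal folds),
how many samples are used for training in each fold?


Each validation fold has 2705/5 = 541 samples. Training set = 2705 - 541 = 2164.

2164


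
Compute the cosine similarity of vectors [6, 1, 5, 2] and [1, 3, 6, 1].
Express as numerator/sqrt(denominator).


dot = 41. |a|^2 = 66, |b|^2 = 47. cos = 41/sqrt(3102).

41/sqrt(3102)


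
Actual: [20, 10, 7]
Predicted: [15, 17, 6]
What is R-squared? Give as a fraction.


Mean(y) = 37/3. SS_res = 75. SS_tot = 278/3. R^2 = 1 - 75/(278/3) = 53/278.

53/278


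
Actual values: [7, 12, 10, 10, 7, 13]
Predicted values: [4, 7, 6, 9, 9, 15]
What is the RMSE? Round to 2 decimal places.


MSE = 9.8333. RMSE = sqrt(9.8333) = 3.14.

3.14


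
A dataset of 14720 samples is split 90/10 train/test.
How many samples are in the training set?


Test set = 14720 * 10% = 1472. Training set = 14720 - 1472 = 13248.

13248


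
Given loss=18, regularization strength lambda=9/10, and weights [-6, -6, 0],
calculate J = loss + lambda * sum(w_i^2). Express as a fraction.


L2 sq norm = sum(w^2) = 72. J = 18 + 9/10 * 72 = 414/5.

414/5


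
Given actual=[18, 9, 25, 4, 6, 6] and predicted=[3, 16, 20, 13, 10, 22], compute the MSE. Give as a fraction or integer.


MSE = (1/6) * ((18-3)^2=225 + (9-16)^2=49 + (25-20)^2=25 + (4-13)^2=81 + (6-10)^2=16 + (6-22)^2=256). Sum = 652. MSE = 326/3.

326/3


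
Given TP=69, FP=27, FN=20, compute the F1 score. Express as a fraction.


Precision = 69/96 = 23/32. Recall = 69/89 = 69/89. F1 = 2*P*R/(P+R) = 138/185.

138/185


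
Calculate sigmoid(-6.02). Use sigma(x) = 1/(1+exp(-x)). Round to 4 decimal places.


sigma(-6.02) = 1/(1+e^(6.02)) = 1/(1+411.578596) = 1/412.578596 = 0.0024.

0.0024


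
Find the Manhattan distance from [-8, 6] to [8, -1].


d = sum of absolute differences: |-8-8|=16 + |6--1|=7 = 23.

23


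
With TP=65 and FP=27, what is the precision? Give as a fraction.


Precision = TP / (TP + FP) = 65 / 92 = 65/92.

65/92


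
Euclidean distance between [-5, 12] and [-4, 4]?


d = sqrt(sum of squared differences). (-5--4)^2=1, (12-4)^2=64. Sum = 65.

sqrt(65)


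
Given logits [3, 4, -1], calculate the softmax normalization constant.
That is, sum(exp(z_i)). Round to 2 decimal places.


Denom = e^3=20.0855 + e^4=54.5982 + e^-1=0.3679. Sum = 75.0516, which rounds to 75.05.

75.05


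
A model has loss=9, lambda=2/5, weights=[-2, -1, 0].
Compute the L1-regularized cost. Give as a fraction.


L1 norm = sum(|w|) = 3. J = 9 + 2/5 * 3 = 51/5.

51/5


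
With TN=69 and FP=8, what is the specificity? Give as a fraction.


Specificity = TN / (TN + FP) = 69 / 77 = 69/77.

69/77


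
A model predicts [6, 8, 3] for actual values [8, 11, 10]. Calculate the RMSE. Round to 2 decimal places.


MSE = 20.6667. RMSE = sqrt(20.6667) = 4.55.

4.55


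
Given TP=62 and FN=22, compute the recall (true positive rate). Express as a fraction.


Recall = TP / (TP + FN) = 62 / 84 = 31/42.

31/42


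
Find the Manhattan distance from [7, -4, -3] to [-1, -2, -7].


d = sum of absolute differences: |7--1|=8 + |-4--2|=2 + |-3--7|=4 = 14.

14


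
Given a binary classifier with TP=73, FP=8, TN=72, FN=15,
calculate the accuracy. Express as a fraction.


Accuracy = (TP + TN) / (TP + TN + FP + FN) = (73 + 72) / 168 = 145/168.

145/168


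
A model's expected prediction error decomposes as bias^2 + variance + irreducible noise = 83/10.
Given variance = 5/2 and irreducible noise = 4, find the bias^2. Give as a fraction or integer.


Total error = bias^2 + variance + irreducible noise. So bias^2 = 83/10 - 5/2 - 4 = 9/5.

9/5


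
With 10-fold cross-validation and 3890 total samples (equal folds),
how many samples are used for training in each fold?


Each validation fold has 3890/10 = 389 samples. Training set = 3890 - 389 = 3501.

3501


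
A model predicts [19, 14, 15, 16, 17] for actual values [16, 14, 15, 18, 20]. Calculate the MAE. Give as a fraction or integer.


MAE = (1/5) * (|16-19|=3 + |14-14|=0 + |15-15|=0 + |18-16|=2 + |20-17|=3). Sum = 8. MAE = 8/5.

8/5


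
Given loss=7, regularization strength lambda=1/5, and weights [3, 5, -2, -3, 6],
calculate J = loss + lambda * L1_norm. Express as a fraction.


L1 norm = sum(|w|) = 19. J = 7 + 1/5 * 19 = 54/5.

54/5


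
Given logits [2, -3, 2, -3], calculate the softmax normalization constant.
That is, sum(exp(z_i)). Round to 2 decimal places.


Denom = e^2=7.3891 + e^-3=0.0498 + e^2=7.3891 + e^-3=0.0498. Sum = 14.8778, which rounds to 14.88.

14.88


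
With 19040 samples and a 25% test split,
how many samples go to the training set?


Test set = 19040 * 25% = 4760. Training set = 19040 - 4760 = 14280.

14280


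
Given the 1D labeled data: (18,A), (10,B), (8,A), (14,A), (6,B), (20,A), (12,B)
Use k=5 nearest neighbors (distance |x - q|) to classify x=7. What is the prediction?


Distances: |18-7|=11, |10-7|=3, |8-7|=1, |14-7|=7, |6-7|=1, |20-7|=13, |12-7|=5. 5 nearest: (8,A), (6,B), (10,B), (12,B), (14,A). Counts: {'A': 2, 'B': 3}. Majority class: B.

B


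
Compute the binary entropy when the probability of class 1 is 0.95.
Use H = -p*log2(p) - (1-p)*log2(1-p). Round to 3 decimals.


H = -0.95*log2(0.95) - 0.05*log2(0.05) = 0.286.

0.286


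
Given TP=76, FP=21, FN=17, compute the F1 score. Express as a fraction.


Precision = 76/97 = 76/97. Recall = 76/93 = 76/93. F1 = 2*P*R/(P+R) = 4/5.

4/5


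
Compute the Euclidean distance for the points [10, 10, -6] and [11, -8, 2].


d = sqrt(sum of squared differences). (10-11)^2=1, (10--8)^2=324, (-6-2)^2=64. Sum = 389.

sqrt(389)


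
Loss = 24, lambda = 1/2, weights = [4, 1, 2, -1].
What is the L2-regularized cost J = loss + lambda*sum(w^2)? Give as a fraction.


L2 sq norm = sum(w^2) = 22. J = 24 + 1/2 * 22 = 35.

35


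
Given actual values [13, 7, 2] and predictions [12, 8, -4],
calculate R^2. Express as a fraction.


Mean(y) = 22/3. SS_res = 38. SS_tot = 182/3. R^2 = 1 - 38/(182/3) = 34/91.

34/91


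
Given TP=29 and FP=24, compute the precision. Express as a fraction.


Precision = TP / (TP + FP) = 29 / 53 = 29/53.

29/53


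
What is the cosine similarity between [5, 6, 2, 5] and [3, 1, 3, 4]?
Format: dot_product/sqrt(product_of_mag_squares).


dot = 47. |a|^2 = 90, |b|^2 = 35. cos = 47/sqrt(3150).

47/sqrt(3150)


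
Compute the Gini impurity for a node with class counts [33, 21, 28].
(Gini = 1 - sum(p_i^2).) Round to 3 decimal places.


Total = 82. Proportions: 33/82, 21/82, 28/82. sum(p_i^2) = 0.3441. Gini = 1 - 0.3441 = 0.6559, which rounds to 0.656.

0.656


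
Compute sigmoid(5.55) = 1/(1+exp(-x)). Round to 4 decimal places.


sigma(5.55) = 1/(1+e^(-5.55)) = 1/(1+0.003887) = 1/1.003887 = 0.9961.

0.9961


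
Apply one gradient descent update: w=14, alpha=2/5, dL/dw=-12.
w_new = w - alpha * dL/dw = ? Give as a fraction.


w_new = 14 - 2/5 * -12 = 14 - -24/5 = 94/5.

94/5


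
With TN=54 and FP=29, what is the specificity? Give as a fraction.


Specificity = TN / (TN + FP) = 54 / 83 = 54/83.

54/83


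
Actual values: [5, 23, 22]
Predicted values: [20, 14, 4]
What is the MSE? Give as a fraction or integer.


MSE = (1/3) * ((5-20)^2=225 + (23-14)^2=81 + (22-4)^2=324). Sum = 630. MSE = 210.

210


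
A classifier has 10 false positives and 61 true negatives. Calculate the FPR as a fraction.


FPR = FP / (FP + TN) = 10 / 71 = 10/71.

10/71


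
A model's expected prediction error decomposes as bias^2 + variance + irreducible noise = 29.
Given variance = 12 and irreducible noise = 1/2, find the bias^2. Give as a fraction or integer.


Total error = bias^2 + variance + irreducible noise. So bias^2 = 29 - 12 - 1/2 = 33/2.

33/2


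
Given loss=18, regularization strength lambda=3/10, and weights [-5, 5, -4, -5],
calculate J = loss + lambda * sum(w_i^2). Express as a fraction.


L2 sq norm = sum(w^2) = 91. J = 18 + 3/10 * 91 = 453/10.

453/10


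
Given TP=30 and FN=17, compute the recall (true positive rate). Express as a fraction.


Recall = TP / (TP + FN) = 30 / 47 = 30/47.

30/47


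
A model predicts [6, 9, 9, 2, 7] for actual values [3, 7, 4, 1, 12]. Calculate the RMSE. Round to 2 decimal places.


MSE = 12.8000. RMSE = sqrt(12.8000) = 3.58.

3.58


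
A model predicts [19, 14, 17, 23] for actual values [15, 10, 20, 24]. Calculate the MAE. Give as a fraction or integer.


MAE = (1/4) * (|15-19|=4 + |10-14|=4 + |20-17|=3 + |24-23|=1). Sum = 12. MAE = 3.

3


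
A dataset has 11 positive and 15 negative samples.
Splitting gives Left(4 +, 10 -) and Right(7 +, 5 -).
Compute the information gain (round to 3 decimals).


H(parent) = 0.9829. H(left) = 0.8631, H(right) = 0.9799. Weighted = (14/26)*0.8631 + (12/26)*0.9799 = 0.9170. IG = 0.9829 - 0.9170 = 0.0659, which rounds to 0.066.

0.066


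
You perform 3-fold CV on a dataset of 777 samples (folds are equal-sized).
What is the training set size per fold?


Each validation fold has 777/3 = 259 samples. Training set = 777 - 259 = 518.

518


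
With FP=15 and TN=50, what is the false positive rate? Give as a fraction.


FPR = FP / (FP + TN) = 15 / 65 = 3/13.

3/13


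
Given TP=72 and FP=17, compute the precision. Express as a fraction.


Precision = TP / (TP + FP) = 72 / 89 = 72/89.

72/89


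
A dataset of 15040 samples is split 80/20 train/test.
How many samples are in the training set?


Test set = 15040 * 20% = 3008. Training set = 15040 - 3008 = 12032.

12032


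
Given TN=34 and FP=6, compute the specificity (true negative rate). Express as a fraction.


Specificity = TN / (TN + FP) = 34 / 40 = 17/20.

17/20


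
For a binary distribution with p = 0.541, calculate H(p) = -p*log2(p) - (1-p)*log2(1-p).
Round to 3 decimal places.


H = -0.541*log2(0.541) - 0.459*log2(0.459) = 0.995.

0.995


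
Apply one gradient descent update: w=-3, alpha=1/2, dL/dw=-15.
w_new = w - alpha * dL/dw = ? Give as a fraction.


w_new = -3 - 1/2 * -15 = -3 - -15/2 = 9/2.

9/2


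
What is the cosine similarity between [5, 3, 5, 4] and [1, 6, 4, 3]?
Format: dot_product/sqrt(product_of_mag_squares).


dot = 55. |a|^2 = 75, |b|^2 = 62. cos = 55/sqrt(4650).

55/sqrt(4650)


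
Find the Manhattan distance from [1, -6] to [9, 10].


d = sum of absolute differences: |1-9|=8 + |-6-10|=16 = 24.

24


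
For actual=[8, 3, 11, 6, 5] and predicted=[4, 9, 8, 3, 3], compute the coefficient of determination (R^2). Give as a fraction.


Mean(y) = 33/5. SS_res = 74. SS_tot = 186/5. R^2 = 1 - 74/(186/5) = -92/93.

-92/93


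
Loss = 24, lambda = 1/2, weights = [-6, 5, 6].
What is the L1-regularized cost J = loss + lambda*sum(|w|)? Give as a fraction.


L1 norm = sum(|w|) = 17. J = 24 + 1/2 * 17 = 65/2.

65/2


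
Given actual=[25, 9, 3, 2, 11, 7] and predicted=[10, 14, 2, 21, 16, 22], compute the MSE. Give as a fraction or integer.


MSE = (1/6) * ((25-10)^2=225 + (9-14)^2=25 + (3-2)^2=1 + (2-21)^2=361 + (11-16)^2=25 + (7-22)^2=225). Sum = 862. MSE = 431/3.

431/3


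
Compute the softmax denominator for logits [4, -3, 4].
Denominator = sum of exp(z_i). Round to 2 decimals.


Denom = e^4=54.5982 + e^-3=0.0498 + e^4=54.5982. Sum = 109.2462, which rounds to 109.25.

109.25


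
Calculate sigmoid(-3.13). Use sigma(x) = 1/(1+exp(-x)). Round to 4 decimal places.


sigma(-3.13) = 1/(1+e^(3.13)) = 1/(1+22.873980) = 1/23.873980 = 0.0419.

0.0419


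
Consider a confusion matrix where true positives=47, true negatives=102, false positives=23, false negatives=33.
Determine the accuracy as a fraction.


Accuracy = (TP + TN) / (TP + TN + FP + FN) = (47 + 102) / 205 = 149/205.

149/205


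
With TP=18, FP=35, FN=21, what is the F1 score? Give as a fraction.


Precision = 18/53 = 18/53. Recall = 18/39 = 6/13. F1 = 2*P*R/(P+R) = 9/23.

9/23


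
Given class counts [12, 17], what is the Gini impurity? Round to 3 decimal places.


Total = 29. Proportions: 12/29, 17/29. sum(p_i^2) = 0.5149. Gini = 1 - 0.5149 = 0.4851, which rounds to 0.485.

0.485


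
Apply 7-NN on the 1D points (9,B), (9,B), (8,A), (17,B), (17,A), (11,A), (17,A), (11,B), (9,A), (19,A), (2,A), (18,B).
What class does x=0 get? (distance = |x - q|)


Distances: |9-0|=9, |9-0|=9, |8-0|=8, |17-0|=17, |17-0|=17, |11-0|=11, |17-0|=17, |11-0|=11, |9-0|=9, |19-0|=19, |2-0|=2, |18-0|=18. 7 nearest: (2,A), (8,A), (9,A), (9,B), (9,B), (11,A), (11,B). Counts: {'A': 4, 'B': 3}. Majority class: A.

A


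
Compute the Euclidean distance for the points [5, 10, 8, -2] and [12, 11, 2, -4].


d = sqrt(sum of squared differences). (5-12)^2=49, (10-11)^2=1, (8-2)^2=36, (-2--4)^2=4. Sum = 90.

sqrt(90)


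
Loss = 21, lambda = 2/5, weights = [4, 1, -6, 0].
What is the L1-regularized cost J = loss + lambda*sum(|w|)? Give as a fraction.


L1 norm = sum(|w|) = 11. J = 21 + 2/5 * 11 = 127/5.

127/5


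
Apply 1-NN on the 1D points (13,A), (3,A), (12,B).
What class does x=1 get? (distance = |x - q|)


Distances: |13-1|=12, |3-1|=2, |12-1|=11. 1 nearest: (3,A). Counts: {'A': 1}. Majority class: A.

A


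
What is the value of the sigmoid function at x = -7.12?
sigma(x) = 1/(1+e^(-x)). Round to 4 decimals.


sigma(-7.12) = 1/(1+e^(7.12)) = 1/(1+1236.450433) = 1/1237.450433 = 0.0008.

0.0008


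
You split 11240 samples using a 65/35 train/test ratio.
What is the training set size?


Test set = 11240 * 35% = 3934. Training set = 11240 - 3934 = 7306.

7306


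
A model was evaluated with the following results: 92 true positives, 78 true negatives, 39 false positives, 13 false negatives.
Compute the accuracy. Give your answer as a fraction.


Accuracy = (TP + TN) / (TP + TN + FP + FN) = (92 + 78) / 222 = 85/111.

85/111


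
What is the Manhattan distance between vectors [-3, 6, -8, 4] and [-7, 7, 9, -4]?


d = sum of absolute differences: |-3--7|=4 + |6-7|=1 + |-8-9|=17 + |4--4|=8 = 30.

30


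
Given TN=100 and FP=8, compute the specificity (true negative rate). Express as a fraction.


Specificity = TN / (TN + FP) = 100 / 108 = 25/27.

25/27


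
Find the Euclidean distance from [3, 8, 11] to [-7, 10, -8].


d = sqrt(sum of squared differences). (3--7)^2=100, (8-10)^2=4, (11--8)^2=361. Sum = 465.

sqrt(465)


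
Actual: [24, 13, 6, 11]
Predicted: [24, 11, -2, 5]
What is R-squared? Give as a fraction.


Mean(y) = 27/2. SS_res = 104. SS_tot = 173. R^2 = 1 - 104/(173) = 69/173.

69/173


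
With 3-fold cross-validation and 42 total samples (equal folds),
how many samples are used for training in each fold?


Each validation fold has 42/3 = 14 samples. Training set = 42 - 14 = 28.

28


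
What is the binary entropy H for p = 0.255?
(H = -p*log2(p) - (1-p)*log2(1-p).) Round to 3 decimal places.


H = -0.255*log2(0.255) - 0.745*log2(0.745) = 0.819.

0.819


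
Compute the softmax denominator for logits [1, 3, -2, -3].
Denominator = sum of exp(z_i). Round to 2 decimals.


Denom = e^1=2.7183 + e^3=20.0855 + e^-2=0.1353 + e^-3=0.0498. Sum = 22.9889, which rounds to 22.99.

22.99


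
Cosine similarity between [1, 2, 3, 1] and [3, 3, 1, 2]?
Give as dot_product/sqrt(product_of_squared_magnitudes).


dot = 14. |a|^2 = 15, |b|^2 = 23. cos = 14/sqrt(345).

14/sqrt(345)


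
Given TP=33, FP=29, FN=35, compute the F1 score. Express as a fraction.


Precision = 33/62 = 33/62. Recall = 33/68 = 33/68. F1 = 2*P*R/(P+R) = 33/65.

33/65


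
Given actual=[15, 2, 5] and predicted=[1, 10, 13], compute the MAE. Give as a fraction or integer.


MAE = (1/3) * (|15-1|=14 + |2-10|=8 + |5-13|=8). Sum = 30. MAE = 10.

10


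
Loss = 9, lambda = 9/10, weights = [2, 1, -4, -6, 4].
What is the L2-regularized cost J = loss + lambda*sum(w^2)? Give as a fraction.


L2 sq norm = sum(w^2) = 73. J = 9 + 9/10 * 73 = 747/10.

747/10


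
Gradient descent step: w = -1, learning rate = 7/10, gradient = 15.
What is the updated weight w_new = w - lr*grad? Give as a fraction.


w_new = -1 - 7/10 * 15 = -1 - 21/2 = -23/2.

-23/2


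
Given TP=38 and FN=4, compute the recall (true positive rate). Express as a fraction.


Recall = TP / (TP + FN) = 38 / 42 = 19/21.

19/21


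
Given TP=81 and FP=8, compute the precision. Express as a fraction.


Precision = TP / (TP + FP) = 81 / 89 = 81/89.

81/89


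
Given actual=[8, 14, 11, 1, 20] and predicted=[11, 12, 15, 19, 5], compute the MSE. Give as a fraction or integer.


MSE = (1/5) * ((8-11)^2=9 + (14-12)^2=4 + (11-15)^2=16 + (1-19)^2=324 + (20-5)^2=225). Sum = 578. MSE = 578/5.

578/5


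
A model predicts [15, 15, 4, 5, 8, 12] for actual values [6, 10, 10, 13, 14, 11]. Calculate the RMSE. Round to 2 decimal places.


MSE = 40.5000. RMSE = sqrt(40.5000) = 6.36.

6.36


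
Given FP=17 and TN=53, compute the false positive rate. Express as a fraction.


FPR = FP / (FP + TN) = 17 / 70 = 17/70.

17/70


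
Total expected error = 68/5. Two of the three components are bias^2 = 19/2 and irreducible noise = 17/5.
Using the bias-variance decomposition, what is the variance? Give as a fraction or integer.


Total error = bias^2 + variance + irreducible noise. So variance = 68/5 - 19/2 - 17/5 = 7/10.

7/10


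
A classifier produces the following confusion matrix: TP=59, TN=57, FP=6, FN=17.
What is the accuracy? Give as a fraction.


Accuracy = (TP + TN) / (TP + TN + FP + FN) = (59 + 57) / 139 = 116/139.

116/139


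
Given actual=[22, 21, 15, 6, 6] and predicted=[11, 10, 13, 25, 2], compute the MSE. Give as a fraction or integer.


MSE = (1/5) * ((22-11)^2=121 + (21-10)^2=121 + (15-13)^2=4 + (6-25)^2=361 + (6-2)^2=16). Sum = 623. MSE = 623/5.

623/5


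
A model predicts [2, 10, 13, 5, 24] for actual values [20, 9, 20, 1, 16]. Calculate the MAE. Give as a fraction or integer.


MAE = (1/5) * (|20-2|=18 + |9-10|=1 + |20-13|=7 + |1-5|=4 + |16-24|=8). Sum = 38. MAE = 38/5.

38/5


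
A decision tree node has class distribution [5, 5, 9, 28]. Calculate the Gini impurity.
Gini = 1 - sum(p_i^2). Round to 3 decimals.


Total = 47. Proportions: 5/47, 5/47, 9/47, 28/47. sum(p_i^2) = 0.4142. Gini = 1 - 0.4142 = 0.5858, which rounds to 0.586.

0.586


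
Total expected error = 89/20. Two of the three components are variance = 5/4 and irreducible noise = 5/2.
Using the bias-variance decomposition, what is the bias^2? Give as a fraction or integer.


Total error = bias^2 + variance + irreducible noise. So bias^2 = 89/20 - 5/4 - 5/2 = 7/10.

7/10


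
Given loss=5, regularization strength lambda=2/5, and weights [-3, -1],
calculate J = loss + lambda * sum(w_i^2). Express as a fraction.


L2 sq norm = sum(w^2) = 10. J = 5 + 2/5 * 10 = 9.

9


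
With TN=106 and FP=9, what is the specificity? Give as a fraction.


Specificity = TN / (TN + FP) = 106 / 115 = 106/115.

106/115


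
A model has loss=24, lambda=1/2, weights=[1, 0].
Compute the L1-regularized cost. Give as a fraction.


L1 norm = sum(|w|) = 1. J = 24 + 1/2 * 1 = 49/2.

49/2


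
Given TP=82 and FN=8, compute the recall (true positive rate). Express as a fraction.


Recall = TP / (TP + FN) = 82 / 90 = 41/45.

41/45


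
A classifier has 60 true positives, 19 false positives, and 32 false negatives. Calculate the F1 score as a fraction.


Precision = 60/79 = 60/79. Recall = 60/92 = 15/23. F1 = 2*P*R/(P+R) = 40/57.

40/57


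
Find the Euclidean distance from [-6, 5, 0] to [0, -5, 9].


d = sqrt(sum of squared differences). (-6-0)^2=36, (5--5)^2=100, (0-9)^2=81. Sum = 217.

sqrt(217)


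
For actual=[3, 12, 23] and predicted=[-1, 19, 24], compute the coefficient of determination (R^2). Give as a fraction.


Mean(y) = 38/3. SS_res = 66. SS_tot = 602/3. R^2 = 1 - 66/(602/3) = 202/301.

202/301


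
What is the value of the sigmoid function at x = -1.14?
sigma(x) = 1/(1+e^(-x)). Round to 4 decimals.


sigma(-1.14) = 1/(1+e^(1.14)) = 1/(1+3.126768) = 1/4.126768 = 0.2423.

0.2423


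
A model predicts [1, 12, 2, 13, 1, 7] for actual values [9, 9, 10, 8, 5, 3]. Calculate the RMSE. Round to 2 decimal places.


MSE = 32.3333. RMSE = sqrt(32.3333) = 5.69.

5.69


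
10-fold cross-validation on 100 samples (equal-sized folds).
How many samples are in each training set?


Each validation fold has 100/10 = 10 samples. Training set = 100 - 10 = 90.

90


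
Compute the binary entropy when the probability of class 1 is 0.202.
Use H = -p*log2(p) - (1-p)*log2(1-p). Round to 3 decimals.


H = -0.202*log2(0.202) - 0.798*log2(0.798) = 0.726.

0.726


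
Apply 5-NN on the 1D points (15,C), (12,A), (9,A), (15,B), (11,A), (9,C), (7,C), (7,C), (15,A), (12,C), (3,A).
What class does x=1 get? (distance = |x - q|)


Distances: |15-1|=14, |12-1|=11, |9-1|=8, |15-1|=14, |11-1|=10, |9-1|=8, |7-1|=6, |7-1|=6, |15-1|=14, |12-1|=11, |3-1|=2. 5 nearest: (3,A), (7,C), (7,C), (9,A), (9,C). Counts: {'A': 2, 'C': 3}. Majority class: C.

C


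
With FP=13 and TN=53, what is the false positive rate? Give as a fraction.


FPR = FP / (FP + TN) = 13 / 66 = 13/66.

13/66


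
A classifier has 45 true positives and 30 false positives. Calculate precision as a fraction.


Precision = TP / (TP + FP) = 45 / 75 = 3/5.

3/5


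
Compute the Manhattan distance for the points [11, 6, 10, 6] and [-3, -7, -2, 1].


d = sum of absolute differences: |11--3|=14 + |6--7|=13 + |10--2|=12 + |6-1|=5 = 44.

44


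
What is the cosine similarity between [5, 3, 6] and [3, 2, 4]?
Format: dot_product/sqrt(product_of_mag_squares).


dot = 45. |a|^2 = 70, |b|^2 = 29. cos = 45/sqrt(2030).

45/sqrt(2030)


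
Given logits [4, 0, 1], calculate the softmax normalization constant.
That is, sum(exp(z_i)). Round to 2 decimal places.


Denom = e^4=54.5982 + e^0=1.0000 + e^1=2.7183. Sum = 58.3165, which rounds to 58.32.

58.32


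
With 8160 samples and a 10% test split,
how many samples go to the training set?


Test set = 8160 * 10% = 816. Training set = 8160 - 816 = 7344.

7344


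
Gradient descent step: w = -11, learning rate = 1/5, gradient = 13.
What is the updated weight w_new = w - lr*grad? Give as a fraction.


w_new = -11 - 1/5 * 13 = -11 - 13/5 = -68/5.

-68/5


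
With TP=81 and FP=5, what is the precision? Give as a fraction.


Precision = TP / (TP + FP) = 81 / 86 = 81/86.

81/86


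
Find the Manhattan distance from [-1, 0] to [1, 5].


d = sum of absolute differences: |-1-1|=2 + |0-5|=5 = 7.

7


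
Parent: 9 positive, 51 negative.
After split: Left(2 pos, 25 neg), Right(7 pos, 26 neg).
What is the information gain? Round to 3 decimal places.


H(parent) = 0.6098. H(left) = 0.3809, H(right) = 0.7455. Weighted = (27/60)*0.3809 + (33/60)*0.7455 = 0.5814. IG = 0.6098 - 0.5814 = 0.0284, which rounds to 0.028.

0.028


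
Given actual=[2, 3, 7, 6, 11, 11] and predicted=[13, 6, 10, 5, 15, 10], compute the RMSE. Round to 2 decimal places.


MSE = 26.1667. RMSE = sqrt(26.1667) = 5.12.

5.12


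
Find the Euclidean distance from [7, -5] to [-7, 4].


d = sqrt(sum of squared differences). (7--7)^2=196, (-5-4)^2=81. Sum = 277.

sqrt(277)


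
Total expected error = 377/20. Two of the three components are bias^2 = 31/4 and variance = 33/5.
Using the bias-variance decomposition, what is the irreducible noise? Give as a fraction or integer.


Total error = bias^2 + variance + irreducible noise. So irreducible noise = 377/20 - 31/4 - 33/5 = 9/2.

9/2


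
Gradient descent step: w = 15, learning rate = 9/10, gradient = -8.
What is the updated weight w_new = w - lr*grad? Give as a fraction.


w_new = 15 - 9/10 * -8 = 15 - -36/5 = 111/5.

111/5


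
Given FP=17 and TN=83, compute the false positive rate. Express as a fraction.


FPR = FP / (FP + TN) = 17 / 100 = 17/100.

17/100


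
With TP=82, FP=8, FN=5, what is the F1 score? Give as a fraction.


Precision = 82/90 = 41/45. Recall = 82/87 = 82/87. F1 = 2*P*R/(P+R) = 164/177.

164/177


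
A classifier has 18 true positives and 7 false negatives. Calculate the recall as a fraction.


Recall = TP / (TP + FN) = 18 / 25 = 18/25.

18/25


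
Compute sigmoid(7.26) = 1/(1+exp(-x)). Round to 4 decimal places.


sigma(7.26) = 1/(1+e^(-7.26)) = 1/(1+0.000703) = 1/1.000703 = 0.9993.

0.9993


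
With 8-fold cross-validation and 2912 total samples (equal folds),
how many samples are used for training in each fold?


Each validation fold has 2912/8 = 364 samples. Training set = 2912 - 364 = 2548.

2548


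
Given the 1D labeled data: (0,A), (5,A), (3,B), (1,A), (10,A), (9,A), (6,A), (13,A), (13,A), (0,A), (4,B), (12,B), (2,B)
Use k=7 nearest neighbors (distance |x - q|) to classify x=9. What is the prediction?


Distances: |0-9|=9, |5-9|=4, |3-9|=6, |1-9|=8, |10-9|=1, |9-9|=0, |6-9|=3, |13-9|=4, |13-9|=4, |0-9|=9, |4-9|=5, |12-9|=3, |2-9|=7. 7 nearest: (9,A), (10,A), (6,A), (12,B), (5,A), (13,A), (13,A). Counts: {'A': 6, 'B': 1}. Majority class: A.

A


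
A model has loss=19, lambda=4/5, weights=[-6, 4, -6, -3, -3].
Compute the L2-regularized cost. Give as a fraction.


L2 sq norm = sum(w^2) = 106. J = 19 + 4/5 * 106 = 519/5.

519/5


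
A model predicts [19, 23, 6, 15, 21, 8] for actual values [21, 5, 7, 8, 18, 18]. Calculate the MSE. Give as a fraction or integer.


MSE = (1/6) * ((21-19)^2=4 + (5-23)^2=324 + (7-6)^2=1 + (8-15)^2=49 + (18-21)^2=9 + (18-8)^2=100). Sum = 487. MSE = 487/6.

487/6


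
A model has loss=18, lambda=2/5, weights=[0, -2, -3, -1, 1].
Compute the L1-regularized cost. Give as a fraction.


L1 norm = sum(|w|) = 7. J = 18 + 2/5 * 7 = 104/5.

104/5


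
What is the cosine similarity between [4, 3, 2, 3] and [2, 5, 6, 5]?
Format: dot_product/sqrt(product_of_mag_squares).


dot = 50. |a|^2 = 38, |b|^2 = 90. cos = 50/sqrt(3420).

50/sqrt(3420)


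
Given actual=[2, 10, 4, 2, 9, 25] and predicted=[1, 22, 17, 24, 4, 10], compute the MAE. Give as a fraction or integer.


MAE = (1/6) * (|2-1|=1 + |10-22|=12 + |4-17|=13 + |2-24|=22 + |9-4|=5 + |25-10|=15). Sum = 68. MAE = 34/3.

34/3


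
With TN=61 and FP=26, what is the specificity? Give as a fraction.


Specificity = TN / (TN + FP) = 61 / 87 = 61/87.

61/87


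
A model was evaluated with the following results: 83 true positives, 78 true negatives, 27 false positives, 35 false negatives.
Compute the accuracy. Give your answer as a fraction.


Accuracy = (TP + TN) / (TP + TN + FP + FN) = (83 + 78) / 223 = 161/223.

161/223


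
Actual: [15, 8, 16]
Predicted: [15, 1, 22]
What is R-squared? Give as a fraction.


Mean(y) = 13. SS_res = 85. SS_tot = 38. R^2 = 1 - 85/(38) = -47/38.

-47/38


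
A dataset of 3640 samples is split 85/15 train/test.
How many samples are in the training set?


Test set = 3640 * 15% = 546. Training set = 3640 - 546 = 3094.

3094


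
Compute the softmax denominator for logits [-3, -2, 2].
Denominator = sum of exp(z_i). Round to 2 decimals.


Denom = e^-3=0.0498 + e^-2=0.1353 + e^2=7.3891. Sum = 7.5742, which rounds to 7.57.

7.57


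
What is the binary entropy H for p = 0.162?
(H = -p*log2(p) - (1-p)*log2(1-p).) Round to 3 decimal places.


H = -0.162*log2(0.162) - 0.838*log2(0.838) = 0.639.

0.639


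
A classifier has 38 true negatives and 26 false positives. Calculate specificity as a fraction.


Specificity = TN / (TN + FP) = 38 / 64 = 19/32.

19/32


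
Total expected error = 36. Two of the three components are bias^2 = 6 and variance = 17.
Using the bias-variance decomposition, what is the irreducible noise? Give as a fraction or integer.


Total error = bias^2 + variance + irreducible noise. So irreducible noise = 36 - 6 - 17 = 13.

13


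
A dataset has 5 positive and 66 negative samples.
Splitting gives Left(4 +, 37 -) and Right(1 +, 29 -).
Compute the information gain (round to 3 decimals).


H(parent) = 0.3675. H(left) = 0.4612, H(right) = 0.2108. Weighted = (41/71)*0.4612 + (30/71)*0.2108 = 0.3554. IG = 0.3675 - 0.3554 = 0.0121, which rounds to 0.012.

0.012


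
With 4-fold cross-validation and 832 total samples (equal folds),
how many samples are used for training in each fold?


Each validation fold has 832/4 = 208 samples. Training set = 832 - 208 = 624.

624


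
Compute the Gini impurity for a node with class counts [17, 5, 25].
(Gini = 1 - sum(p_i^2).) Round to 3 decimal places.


Total = 47. Proportions: 17/47, 5/47, 25/47. sum(p_i^2) = 0.4251. Gini = 1 - 0.4251 = 0.5749, which rounds to 0.575.

0.575


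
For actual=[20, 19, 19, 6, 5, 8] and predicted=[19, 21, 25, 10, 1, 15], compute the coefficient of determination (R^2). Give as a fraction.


Mean(y) = 77/6. SS_res = 122. SS_tot = 1553/6. R^2 = 1 - 122/(1553/6) = 821/1553.

821/1553


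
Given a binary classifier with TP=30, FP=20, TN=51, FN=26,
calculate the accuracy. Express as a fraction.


Accuracy = (TP + TN) / (TP + TN + FP + FN) = (30 + 51) / 127 = 81/127.

81/127


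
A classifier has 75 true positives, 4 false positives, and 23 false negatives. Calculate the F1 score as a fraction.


Precision = 75/79 = 75/79. Recall = 75/98 = 75/98. F1 = 2*P*R/(P+R) = 50/59.

50/59


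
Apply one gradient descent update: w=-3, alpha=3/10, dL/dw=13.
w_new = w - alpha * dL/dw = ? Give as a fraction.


w_new = -3 - 3/10 * 13 = -3 - 39/10 = -69/10.

-69/10


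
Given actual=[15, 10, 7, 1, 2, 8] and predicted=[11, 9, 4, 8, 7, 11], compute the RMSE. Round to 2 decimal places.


MSE = 18.1667. RMSE = sqrt(18.1667) = 4.26.

4.26


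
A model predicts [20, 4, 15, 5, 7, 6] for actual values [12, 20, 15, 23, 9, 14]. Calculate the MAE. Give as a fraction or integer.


MAE = (1/6) * (|12-20|=8 + |20-4|=16 + |15-15|=0 + |23-5|=18 + |9-7|=2 + |14-6|=8). Sum = 52. MAE = 26/3.

26/3


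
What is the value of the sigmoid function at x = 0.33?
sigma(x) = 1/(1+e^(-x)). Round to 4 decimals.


sigma(0.33) = 1/(1+e^(-0.33)) = 1/(1+0.718924) = 1/1.718924 = 0.5818.

0.5818


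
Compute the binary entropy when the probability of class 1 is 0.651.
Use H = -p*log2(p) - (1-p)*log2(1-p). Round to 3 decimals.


H = -0.651*log2(0.651) - 0.349*log2(0.349) = 0.933.

0.933


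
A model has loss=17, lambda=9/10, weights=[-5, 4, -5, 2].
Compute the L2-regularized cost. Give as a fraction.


L2 sq norm = sum(w^2) = 70. J = 17 + 9/10 * 70 = 80.

80


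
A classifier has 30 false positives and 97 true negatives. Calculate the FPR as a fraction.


FPR = FP / (FP + TN) = 30 / 127 = 30/127.

30/127


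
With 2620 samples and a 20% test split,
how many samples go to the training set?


Test set = 2620 * 20% = 524. Training set = 2620 - 524 = 2096.

2096


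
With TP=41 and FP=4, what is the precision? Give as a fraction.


Precision = TP / (TP + FP) = 41 / 45 = 41/45.

41/45


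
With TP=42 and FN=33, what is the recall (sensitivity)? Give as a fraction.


Recall = TP / (TP + FN) = 42 / 75 = 14/25.

14/25


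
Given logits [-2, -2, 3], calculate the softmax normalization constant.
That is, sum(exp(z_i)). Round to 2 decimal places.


Denom = e^-2=0.1353 + e^-2=0.1353 + e^3=20.0855. Sum = 20.3561, which rounds to 20.36.

20.36


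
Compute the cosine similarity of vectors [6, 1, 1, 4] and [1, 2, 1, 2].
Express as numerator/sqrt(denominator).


dot = 17. |a|^2 = 54, |b|^2 = 10. cos = 17/sqrt(540).

17/sqrt(540)


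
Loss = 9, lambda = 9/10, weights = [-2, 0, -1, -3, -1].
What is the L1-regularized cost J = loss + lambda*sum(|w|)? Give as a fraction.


L1 norm = sum(|w|) = 7. J = 9 + 9/10 * 7 = 153/10.

153/10


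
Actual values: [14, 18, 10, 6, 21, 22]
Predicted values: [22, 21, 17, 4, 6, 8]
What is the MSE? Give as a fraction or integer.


MSE = (1/6) * ((14-22)^2=64 + (18-21)^2=9 + (10-17)^2=49 + (6-4)^2=4 + (21-6)^2=225 + (22-8)^2=196). Sum = 547. MSE = 547/6.

547/6


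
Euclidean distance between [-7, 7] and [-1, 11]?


d = sqrt(sum of squared differences). (-7--1)^2=36, (7-11)^2=16. Sum = 52.

sqrt(52)


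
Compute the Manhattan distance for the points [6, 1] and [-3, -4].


d = sum of absolute differences: |6--3|=9 + |1--4|=5 = 14.

14


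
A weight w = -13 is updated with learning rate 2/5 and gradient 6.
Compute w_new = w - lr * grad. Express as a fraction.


w_new = -13 - 2/5 * 6 = -13 - 12/5 = -77/5.

-77/5


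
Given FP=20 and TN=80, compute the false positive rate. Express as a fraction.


FPR = FP / (FP + TN) = 20 / 100 = 1/5.

1/5


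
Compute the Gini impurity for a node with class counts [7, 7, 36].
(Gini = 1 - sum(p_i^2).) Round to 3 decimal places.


Total = 50. Proportions: 7/50, 7/50, 36/50. sum(p_i^2) = 0.5576. Gini = 1 - 0.5576 = 0.4424, which rounds to 0.442.

0.442


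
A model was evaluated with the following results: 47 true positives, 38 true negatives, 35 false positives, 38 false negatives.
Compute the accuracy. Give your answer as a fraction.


Accuracy = (TP + TN) / (TP + TN + FP + FN) = (47 + 38) / 158 = 85/158.

85/158


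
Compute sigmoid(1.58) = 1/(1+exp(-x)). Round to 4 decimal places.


sigma(1.58) = 1/(1+e^(-1.58)) = 1/(1+0.205975) = 1/1.205975 = 0.8292.

0.8292
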